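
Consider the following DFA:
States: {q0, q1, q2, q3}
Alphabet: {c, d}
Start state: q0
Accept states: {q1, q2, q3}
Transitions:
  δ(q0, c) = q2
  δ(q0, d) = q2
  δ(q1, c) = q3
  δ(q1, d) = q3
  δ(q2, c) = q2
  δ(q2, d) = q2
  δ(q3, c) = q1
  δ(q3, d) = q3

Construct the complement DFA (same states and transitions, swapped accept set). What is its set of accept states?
Complement accept states = All states \ Original accept states
= {q0, q1, q2, q3} \ {q1, q2, q3}
{q0}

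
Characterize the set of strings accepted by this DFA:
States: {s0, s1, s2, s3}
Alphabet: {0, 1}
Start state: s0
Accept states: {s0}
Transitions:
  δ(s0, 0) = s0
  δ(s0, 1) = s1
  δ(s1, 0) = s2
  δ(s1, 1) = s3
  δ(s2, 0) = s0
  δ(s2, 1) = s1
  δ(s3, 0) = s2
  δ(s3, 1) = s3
Testing a few strings:
  '0' → accept
  '0001' → reject
  '1010' → reject
  '000' → accept
State roles: s0=value ≡ 0 (mod 4); s1=value ≡ 1 (mod 4); s2=value ≡ 2 (mod 4); s3=value ≡ 3 (mod 4)
All binary strings representing a multiple of 4 (read in base 2; leading zeros allowed and ε counts as 0)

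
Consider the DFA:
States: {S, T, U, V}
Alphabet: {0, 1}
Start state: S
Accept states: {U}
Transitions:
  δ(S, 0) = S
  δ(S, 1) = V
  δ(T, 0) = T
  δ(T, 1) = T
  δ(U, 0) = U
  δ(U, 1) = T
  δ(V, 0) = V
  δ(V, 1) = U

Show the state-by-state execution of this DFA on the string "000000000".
read '0': S → S
  read '0': S → S
  read '0': S → S
  read '0': S → S
  read '0': S → S
  read '0': S → S
  read '0': S → S
  read '0': S → S
  read '0': S → S
S -> S -> S -> S -> S -> S -> S -> S -> S -> S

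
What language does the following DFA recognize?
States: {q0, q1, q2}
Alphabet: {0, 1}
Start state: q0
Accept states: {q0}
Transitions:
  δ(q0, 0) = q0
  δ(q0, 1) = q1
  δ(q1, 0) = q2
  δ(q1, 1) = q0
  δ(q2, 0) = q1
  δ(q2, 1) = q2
Testing a few strings:
  '0011' → accept
  '1110' → reject
  '11' → accept
  '0101' → reject
State roles: q0=value ≡ 0 (mod 3); q1=value ≡ 1 (mod 3); q2=value ≡ 2 (mod 3)
All binary strings representing a multiple of 3 (read in base 2; leading zeros allowed and ε counts as 0)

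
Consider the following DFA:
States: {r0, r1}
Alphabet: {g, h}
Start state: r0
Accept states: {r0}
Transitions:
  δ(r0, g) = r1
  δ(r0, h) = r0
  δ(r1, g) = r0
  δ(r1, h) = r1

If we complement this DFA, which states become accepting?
Complement accept states = All states \ Original accept states
= {r0, r1} \ {r0}
{r1}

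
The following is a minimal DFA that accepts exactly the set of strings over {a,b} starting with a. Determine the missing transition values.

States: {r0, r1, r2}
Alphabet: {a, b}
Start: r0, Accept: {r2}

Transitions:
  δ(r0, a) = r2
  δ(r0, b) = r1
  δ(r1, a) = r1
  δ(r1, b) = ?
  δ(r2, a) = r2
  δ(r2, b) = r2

From the language and accept set, identify what each state tracks — r0: no input read; r1: started with b (dead); r2: started with a.
Each missing δ(q, a) is the state matching the new tracked value after reading a.
δ(r1, b) = r1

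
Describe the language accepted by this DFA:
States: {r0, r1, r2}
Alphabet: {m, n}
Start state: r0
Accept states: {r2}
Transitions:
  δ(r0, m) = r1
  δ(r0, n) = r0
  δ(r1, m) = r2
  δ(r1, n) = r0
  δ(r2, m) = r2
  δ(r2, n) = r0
Testing a few strings:
  'nnn' → reject
  'nm' → reject
  'n' → reject
  'nnmm' → accept
State roles: r0=last symbol not m; r1=one trailing m; r2=two trailing m's
All strings over {m,n} ending with mm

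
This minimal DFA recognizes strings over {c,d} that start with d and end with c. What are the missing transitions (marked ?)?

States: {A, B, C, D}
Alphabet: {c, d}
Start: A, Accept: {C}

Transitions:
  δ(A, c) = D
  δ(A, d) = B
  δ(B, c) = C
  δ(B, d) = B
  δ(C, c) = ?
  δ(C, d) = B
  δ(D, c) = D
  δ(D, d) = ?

From the language and accept set, identify what each state tracks — A: no input read; B: started with d, last symbol d; C: started with d, last symbol c; D: started with c (dead).
Each missing δ(q, a) is the state matching the new tracked value after reading a.
δ(C, c) = C; δ(D, d) = D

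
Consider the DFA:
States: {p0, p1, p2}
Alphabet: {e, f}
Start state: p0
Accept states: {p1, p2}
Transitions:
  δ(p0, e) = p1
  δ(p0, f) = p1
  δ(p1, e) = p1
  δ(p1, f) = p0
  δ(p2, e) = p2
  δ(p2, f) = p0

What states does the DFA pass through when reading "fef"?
read 'f': p0 → p1
  read 'e': p1 → p1
  read 'f': p1 → p0
p0 -> p1 -> p1 -> p0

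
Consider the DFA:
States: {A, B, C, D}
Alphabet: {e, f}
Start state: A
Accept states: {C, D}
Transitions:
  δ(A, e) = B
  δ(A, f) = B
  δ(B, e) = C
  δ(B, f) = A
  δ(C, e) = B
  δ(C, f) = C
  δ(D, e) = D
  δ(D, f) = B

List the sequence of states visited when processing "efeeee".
read 'e': A → B
  read 'f': B → A
  read 'e': A → B
  read 'e': B → C
  read 'e': C → B
  read 'e': B → C
A -> B -> A -> B -> C -> B -> C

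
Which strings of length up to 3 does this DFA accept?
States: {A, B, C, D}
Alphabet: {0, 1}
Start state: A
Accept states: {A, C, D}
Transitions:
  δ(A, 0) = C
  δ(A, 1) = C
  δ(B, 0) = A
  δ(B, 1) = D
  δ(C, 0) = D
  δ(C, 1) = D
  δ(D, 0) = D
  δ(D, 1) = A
ε, 0, 1, 00, 01, 10, 11, 000, 001, 010, 011, 100, 101, 110, 111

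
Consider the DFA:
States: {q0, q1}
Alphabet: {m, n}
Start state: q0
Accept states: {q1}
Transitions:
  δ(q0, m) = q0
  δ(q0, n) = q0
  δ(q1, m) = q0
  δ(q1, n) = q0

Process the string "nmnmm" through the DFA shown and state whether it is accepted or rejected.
Processing string "nmnmm":
  q0 --n--> q0
  q0 --m--> q0
  q0 --n--> q0
  q0 --m--> q0
  q0 --m--> q0
Final state: q0
Accept states: {q1}
No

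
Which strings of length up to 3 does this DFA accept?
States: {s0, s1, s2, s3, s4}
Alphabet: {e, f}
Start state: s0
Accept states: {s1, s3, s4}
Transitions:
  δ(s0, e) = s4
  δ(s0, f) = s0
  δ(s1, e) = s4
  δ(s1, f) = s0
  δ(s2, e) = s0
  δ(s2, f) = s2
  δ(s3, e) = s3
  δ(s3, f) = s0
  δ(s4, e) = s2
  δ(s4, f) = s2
e, fe, ffe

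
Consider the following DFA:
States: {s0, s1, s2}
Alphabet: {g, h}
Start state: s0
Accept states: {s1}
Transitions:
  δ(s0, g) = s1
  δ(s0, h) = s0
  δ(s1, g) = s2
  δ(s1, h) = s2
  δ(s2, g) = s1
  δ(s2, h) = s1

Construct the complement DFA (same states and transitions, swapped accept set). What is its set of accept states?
Complement accept states = All states \ Original accept states
= {s0, s1, s2} \ {s1}
{s0, s2}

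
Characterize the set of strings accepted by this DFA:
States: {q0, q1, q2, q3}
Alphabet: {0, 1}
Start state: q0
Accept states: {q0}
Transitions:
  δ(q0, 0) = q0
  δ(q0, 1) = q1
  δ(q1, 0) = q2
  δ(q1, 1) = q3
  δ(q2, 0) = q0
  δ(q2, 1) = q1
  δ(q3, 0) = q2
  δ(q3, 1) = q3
Testing a few strings:
  '0000' → accept
  '1' → reject
  '10' → reject
  '01' → reject
State roles: q0=value ≡ 0 (mod 4); q1=value ≡ 1 (mod 4); q2=value ≡ 2 (mod 4); q3=value ≡ 3 (mod 4)
All binary strings representing a multiple of 4 (read in base 2; leading zeros allowed and ε counts as 0)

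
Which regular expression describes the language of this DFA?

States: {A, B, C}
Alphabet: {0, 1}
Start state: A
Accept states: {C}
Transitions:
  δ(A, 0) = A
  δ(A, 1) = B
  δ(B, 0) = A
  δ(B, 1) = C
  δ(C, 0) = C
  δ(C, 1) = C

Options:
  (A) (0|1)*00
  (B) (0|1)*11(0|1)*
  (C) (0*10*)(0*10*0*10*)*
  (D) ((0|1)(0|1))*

Check each option against the DFA on short strings; one disagreement eliminates an option:
  (A) (0|1)*00: on '00' the DFA goes A → A → A and rejects (A ∉ Accept), but the regex matches it → eliminate
  (B) (0|1)*11(0|1)*: agrees with the DFA on every string of length ≤ 6
  (C) (0*10*)(0*10*0*10*)*: on '1' the DFA goes A → B and rejects (B ∉ Accept), but the regex matches it → eliminate
  (D) ((0|1)(0|1))*: on ε the DFA stays in A and rejects (A ∉ Accept), but the regex matches it → eliminate
Only (B) is consistent with the DFA.
(B) (0|1)*11(0|1)*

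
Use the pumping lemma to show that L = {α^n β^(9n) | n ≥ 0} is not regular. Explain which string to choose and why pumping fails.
Assume L is regular with pumping length p. Idea: pumping the α-block breaks the 1:9 ratio.
Choose s = α^p β^(9p) (length 10p ≥ p). By the pumping lemma, s = xyz with |xy| ≤ p, |y| > 0, so y = α^k with k ≥ 1. Then xy²z = α^(p+k) β^(9p). For this to be in L we would need 9p = 9(p+k), i.e. 9k = 0, contradicting k ≥ 1. So xy²z ∉ L.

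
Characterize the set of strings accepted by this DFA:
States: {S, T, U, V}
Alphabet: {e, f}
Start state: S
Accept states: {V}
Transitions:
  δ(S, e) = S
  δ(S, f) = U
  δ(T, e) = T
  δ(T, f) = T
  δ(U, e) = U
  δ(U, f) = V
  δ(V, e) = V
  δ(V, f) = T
Testing a few strings:
  'ef' → reject
  'e' → reject
  'eefe' → reject
  'feee' → reject
State roles: S=zero f's; T=≥ three f's (dead); U=one f; V=two f's
All strings over {e,f} containing exactly two f's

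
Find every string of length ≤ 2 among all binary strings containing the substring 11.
11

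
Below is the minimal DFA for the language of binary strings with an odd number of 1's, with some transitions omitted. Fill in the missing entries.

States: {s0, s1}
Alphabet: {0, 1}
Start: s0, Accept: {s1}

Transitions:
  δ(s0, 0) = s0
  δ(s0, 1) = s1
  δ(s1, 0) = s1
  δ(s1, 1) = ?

From the language and accept set, identify what each state tracks — s0: even number of 1's so far; s1: odd number of 1's so far.
Each missing δ(q, a) is the state matching the new tracked value after reading a.
δ(s1, 1) = s0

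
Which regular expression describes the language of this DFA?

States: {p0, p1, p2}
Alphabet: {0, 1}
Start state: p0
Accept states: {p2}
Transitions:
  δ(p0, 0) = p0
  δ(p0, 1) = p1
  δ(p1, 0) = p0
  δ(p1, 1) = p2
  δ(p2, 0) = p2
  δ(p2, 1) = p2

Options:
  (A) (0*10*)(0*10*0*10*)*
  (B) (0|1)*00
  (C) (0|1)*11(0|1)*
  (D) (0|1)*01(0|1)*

Check each option against the DFA on short strings; one disagreement eliminates an option:
  (A) (0*10*)(0*10*0*10*)*: on '1' the DFA goes p0 → p1 and rejects (p1 ∉ Accept), but the regex matches it → eliminate
  (B) (0|1)*00: on '00' the DFA goes p0 → p0 → p0 and rejects (p0 ∉ Accept), but the regex matches it → eliminate
  (C) (0|1)*11(0|1)*: agrees with the DFA on every string of length ≤ 6
  (D) (0|1)*01(0|1)*: on '01' the DFA goes p0 → p0 → p1 and rejects (p1 ∉ Accept), but the regex matches it → eliminate
Only (C) is consistent with the DFA.
(C) (0|1)*11(0|1)*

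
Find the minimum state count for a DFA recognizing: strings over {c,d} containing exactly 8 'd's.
By Myhill–Nerode, count the distinguishable equivalence classes: 10 classes — having seen 0, 1, …, 8, or >8 copies of 'd'; the count-8 class is the only accepting one and >8 is dead.
10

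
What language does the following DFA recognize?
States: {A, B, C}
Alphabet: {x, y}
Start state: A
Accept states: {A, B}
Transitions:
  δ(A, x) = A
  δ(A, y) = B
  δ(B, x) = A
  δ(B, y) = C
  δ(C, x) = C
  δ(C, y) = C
Testing a few strings:
  'xyx' → accept
  'yy' → reject
  'yxx' → accept
  'x' → accept
State roles: A=last symbol not y (ok); B=last symbol y (ok); C=saw yy (dead)
All strings over {x,y} with no two consecutive y's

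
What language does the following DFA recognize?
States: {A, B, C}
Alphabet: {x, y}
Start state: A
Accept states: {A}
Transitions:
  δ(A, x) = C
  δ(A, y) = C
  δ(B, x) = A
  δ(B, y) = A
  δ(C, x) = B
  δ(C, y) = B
Testing a few strings:
  'yyxx' → reject
  'yyx' → accept
  'yy' → reject
  'yyyx' → reject
State roles: A=length ≡ 0 (mod 3); B=length ≡ 2 (mod 3); C=length ≡ 1 (mod 3)
All strings over {x,y} whose length is a multiple of 3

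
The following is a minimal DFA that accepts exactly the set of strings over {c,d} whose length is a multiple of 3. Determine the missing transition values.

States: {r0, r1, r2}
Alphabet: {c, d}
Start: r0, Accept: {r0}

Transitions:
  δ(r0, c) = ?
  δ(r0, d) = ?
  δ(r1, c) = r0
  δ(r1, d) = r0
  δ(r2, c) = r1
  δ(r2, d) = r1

From the language and accept set, identify what each state tracks — r0: length ≡ 0 (mod 3); r1: length ≡ 2 (mod 3); r2: length ≡ 1 (mod 3).
Each missing δ(q, a) is the state matching the new tracked value after reading a.
δ(r0, c) = r2; δ(r0, d) = r2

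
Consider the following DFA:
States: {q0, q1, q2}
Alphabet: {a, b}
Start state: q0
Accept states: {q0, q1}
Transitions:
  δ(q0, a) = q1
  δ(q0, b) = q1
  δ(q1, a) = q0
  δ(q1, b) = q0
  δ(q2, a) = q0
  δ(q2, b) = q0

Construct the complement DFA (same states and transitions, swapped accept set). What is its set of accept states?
Complement accept states = All states \ Original accept states
= {q0, q1, q2} \ {q0, q1}
{q2}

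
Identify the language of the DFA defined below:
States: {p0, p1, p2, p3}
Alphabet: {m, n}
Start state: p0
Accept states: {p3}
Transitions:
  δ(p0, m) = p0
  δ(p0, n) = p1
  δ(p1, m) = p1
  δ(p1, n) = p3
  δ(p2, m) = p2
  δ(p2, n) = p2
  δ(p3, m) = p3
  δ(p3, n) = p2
Testing a few strings:
  'mnnm' → accept
  'm' → reject
  'mm' → reject
  'mmn' → reject
State roles: p0=zero n's; p1=one n; p2=≥ three n's (dead); p3=two n's
All strings over {m,n} containing exactly two n's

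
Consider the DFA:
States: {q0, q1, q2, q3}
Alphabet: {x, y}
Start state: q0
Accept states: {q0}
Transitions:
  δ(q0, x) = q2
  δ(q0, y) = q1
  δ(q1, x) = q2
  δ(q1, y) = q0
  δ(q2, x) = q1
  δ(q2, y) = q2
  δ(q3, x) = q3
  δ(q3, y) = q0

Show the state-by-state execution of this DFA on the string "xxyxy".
read 'x': q0 → q2
  read 'x': q2 → q1
  read 'y': q1 → q0
  read 'x': q0 → q2
  read 'y': q2 → q2
q0 -> q2 -> q1 -> q0 -> q2 -> q2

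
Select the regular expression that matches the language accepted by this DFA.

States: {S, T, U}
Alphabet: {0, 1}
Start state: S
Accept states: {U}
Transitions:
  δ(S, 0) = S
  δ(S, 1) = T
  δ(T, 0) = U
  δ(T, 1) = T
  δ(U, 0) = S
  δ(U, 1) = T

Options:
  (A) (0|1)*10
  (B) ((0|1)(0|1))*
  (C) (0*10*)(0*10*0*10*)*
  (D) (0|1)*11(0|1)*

Check each option against the DFA on short strings; one disagreement eliminates an option:
  (A) (0|1)*10: agrees with the DFA on every string of length ≤ 6
  (B) ((0|1)(0|1))*: on ε the DFA stays in S and rejects (S ∉ Accept), but the regex matches it → eliminate
  (C) (0*10*)(0*10*0*10*)*: on '1' the DFA goes S → T and rejects (T ∉ Accept), but the regex matches it → eliminate
  (D) (0|1)*11(0|1)*: on '10' the DFA goes S → T → U and accepts (U ∈ Accept), but the regex does not match it → eliminate
Only (A) is consistent with the DFA.
(A) (0|1)*10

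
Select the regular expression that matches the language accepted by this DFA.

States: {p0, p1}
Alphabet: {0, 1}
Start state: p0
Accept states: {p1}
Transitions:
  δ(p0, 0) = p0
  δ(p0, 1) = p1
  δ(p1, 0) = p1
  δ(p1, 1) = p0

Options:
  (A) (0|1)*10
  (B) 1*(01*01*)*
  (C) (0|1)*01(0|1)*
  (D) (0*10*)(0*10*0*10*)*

Check each option against the DFA on short strings; one disagreement eliminates an option:
  (A) (0|1)*10: on '1' the DFA goes p0 → p1 and accepts (p1 ∈ Accept), but the regex does not match it → eliminate
  (B) 1*(01*01*)*: on ε the DFA stays in p0 and rejects (p0 ∉ Accept), but the regex matches it → eliminate
  (C) (0|1)*01(0|1)*: on '1' the DFA goes p0 → p1 and accepts (p1 ∈ Accept), but the regex does not match it → eliminate
  (D) (0*10*)(0*10*0*10*)*: agrees with the DFA on every string of length ≤ 6
Only (D) is consistent with the DFA.
(D) (0*10*)(0*10*0*10*)*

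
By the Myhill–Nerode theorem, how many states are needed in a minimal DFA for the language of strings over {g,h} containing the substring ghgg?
By Myhill–Nerode, count the distinguishable equivalence classes: 5 classes — one per longest suffix of the input that is a prefix of 'ghgg' (lengths 0 through 3), plus an absorbing 'already seen ghgg' class.
5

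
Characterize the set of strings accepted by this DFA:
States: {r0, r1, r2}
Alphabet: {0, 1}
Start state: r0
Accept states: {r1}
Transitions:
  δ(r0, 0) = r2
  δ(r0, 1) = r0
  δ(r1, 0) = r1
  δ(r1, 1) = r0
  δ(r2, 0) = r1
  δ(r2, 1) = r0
Testing a few strings:
  '0000' → accept
  '0011' → reject
  '1' → reject
  '0111' → reject
State roles: r0=last symbol not 0; r1=two trailing 0's; r2=one trailing 0
All binary strings ending with 00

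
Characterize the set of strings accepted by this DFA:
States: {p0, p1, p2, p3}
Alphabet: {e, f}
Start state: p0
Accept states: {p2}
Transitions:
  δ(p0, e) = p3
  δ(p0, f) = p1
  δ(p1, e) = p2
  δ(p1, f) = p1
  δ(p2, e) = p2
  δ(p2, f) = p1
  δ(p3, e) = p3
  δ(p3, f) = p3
Testing a few strings:
  'eeef' → reject
  'e' → reject
  'efef' → reject
  'eefe' → reject
State roles: p0=no input read; p1=started with f, last symbol f; p2=started with f, last symbol e; p3=started with e (dead)
All strings over {e,f} that start with f and end with e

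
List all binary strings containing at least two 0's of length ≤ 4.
00, 000, 001, 010, 100, 0000, 0001, 0010, 0011, 0100, 0101, 0110, 1000, 1001, 1010, 1100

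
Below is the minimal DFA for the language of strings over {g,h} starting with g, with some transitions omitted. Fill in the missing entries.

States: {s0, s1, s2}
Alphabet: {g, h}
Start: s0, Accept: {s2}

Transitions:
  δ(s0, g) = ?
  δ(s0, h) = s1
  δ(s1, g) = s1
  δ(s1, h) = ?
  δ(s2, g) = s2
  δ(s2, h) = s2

From the language and accept set, identify what each state tracks — s0: no input read; s1: started with h (dead); s2: started with g.
Each missing δ(q, a) is the state matching the new tracked value after reading a.
δ(s0, g) = s2; δ(s1, h) = s1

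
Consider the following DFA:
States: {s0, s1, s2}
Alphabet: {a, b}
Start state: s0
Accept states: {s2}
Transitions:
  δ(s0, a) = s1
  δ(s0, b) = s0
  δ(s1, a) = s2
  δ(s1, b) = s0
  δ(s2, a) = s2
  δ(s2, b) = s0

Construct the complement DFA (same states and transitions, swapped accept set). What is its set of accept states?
Complement accept states = All states \ Original accept states
= {s0, s1, s2} \ {s2}
{s0, s1}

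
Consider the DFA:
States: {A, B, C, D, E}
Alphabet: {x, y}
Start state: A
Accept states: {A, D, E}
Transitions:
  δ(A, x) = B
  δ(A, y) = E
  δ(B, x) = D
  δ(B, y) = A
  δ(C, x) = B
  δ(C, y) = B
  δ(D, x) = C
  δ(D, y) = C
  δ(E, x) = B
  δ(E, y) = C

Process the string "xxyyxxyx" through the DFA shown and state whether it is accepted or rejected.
Processing string "xxyyxxyx":
  A --x--> B
  B --x--> D
  D --y--> C
  C --y--> B
  B --x--> D
  D --x--> C
  C --y--> B
  B --x--> D
Final state: D
Accept states: {A, D, E}
Yes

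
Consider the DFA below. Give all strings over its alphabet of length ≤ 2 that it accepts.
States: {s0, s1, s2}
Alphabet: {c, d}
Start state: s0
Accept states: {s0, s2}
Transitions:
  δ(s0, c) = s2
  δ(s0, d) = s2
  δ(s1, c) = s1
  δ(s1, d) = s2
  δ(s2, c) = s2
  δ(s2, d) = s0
ε, c, d, cc, cd, dc, dd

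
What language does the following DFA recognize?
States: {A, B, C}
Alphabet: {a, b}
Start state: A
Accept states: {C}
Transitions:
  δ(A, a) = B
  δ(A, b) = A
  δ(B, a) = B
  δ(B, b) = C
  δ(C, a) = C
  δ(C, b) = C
Testing a few strings:
  'aa' → reject
  'ba' → reject
  'b' → reject
  'bba' → reject
State roles: A=no a seen yet; B=seen a a, waiting for b; C=substring ab seen
All strings over {a,b} containing the substring ab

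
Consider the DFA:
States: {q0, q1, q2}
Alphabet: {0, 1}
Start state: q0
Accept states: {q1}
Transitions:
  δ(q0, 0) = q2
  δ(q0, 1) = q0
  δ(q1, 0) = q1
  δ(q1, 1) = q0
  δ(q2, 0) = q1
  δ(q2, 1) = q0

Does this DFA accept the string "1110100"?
Processing string "1110100":
  q0 --1--> q0
  q0 --1--> q0
  q0 --1--> q0
  q0 --0--> q2
  q2 --1--> q0
  q0 --0--> q2
  q2 --0--> q1
Final state: q1
Accept states: {q1}
Yes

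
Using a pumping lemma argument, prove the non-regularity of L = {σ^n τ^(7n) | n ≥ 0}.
Assume L is regular with pumping length p. Idea: pumping the σ-block breaks the 1:7 ratio.
Choose s = σ^p τ^(7p) (length 8p ≥ p). By the pumping lemma, s = xyz with |xy| ≤ p, |y| > 0, so y = σ^k with k ≥ 1. Then xy²z = σ^(p+k) τ^(7p). For this to be in L we would need 7p = 7(p+k), i.e. 7k = 0, contradicting k ≥ 1. So xy²z ∉ L.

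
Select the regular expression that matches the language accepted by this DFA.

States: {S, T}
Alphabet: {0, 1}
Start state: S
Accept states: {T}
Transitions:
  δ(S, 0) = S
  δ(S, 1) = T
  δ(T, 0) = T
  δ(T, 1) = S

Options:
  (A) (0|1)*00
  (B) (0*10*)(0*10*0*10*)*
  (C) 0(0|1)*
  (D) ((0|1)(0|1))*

Check each option against the DFA on short strings; one disagreement eliminates an option:
  (A) (0|1)*00: on '1' the DFA goes S → T and accepts (T ∈ Accept), but the regex does not match it → eliminate
  (B) (0*10*)(0*10*0*10*)*: agrees with the DFA on every string of length ≤ 6
  (C) 0(0|1)*: on '0' the DFA goes S → S and rejects (S ∉ Accept), but the regex matches it → eliminate
  (D) ((0|1)(0|1))*: on ε the DFA stays in S and rejects (S ∉ Accept), but the regex matches it → eliminate
Only (B) is consistent with the DFA.
(B) (0*10*)(0*10*0*10*)*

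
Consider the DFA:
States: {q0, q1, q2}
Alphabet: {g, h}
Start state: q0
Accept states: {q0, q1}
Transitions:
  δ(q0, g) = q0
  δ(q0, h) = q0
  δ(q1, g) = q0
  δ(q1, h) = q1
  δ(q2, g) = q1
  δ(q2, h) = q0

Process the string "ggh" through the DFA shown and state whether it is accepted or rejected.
Processing string "ggh":
  q0 --g--> q0
  q0 --g--> q0
  q0 --h--> q0
Final state: q0
Accept states: {q0, q1}
Yes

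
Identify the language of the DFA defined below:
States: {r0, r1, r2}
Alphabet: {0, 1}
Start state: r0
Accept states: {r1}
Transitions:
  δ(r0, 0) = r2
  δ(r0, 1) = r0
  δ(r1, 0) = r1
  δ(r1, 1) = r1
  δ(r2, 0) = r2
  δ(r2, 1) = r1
Testing a few strings:
  '1101' → accept
  '1110' → reject
  '10' → reject
  '110' → reject
State roles: r0=no 0 seen yet; r1=substring 01 seen; r2=seen a 0, waiting for 1
All binary strings containing the substring 01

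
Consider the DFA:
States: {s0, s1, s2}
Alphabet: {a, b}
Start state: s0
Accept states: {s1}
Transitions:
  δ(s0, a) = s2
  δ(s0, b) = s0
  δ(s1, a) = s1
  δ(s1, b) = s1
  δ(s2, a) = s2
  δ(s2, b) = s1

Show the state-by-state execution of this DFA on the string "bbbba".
read 'b': s0 → s0
  read 'b': s0 → s0
  read 'b': s0 → s0
  read 'b': s0 → s0
  read 'a': s0 → s2
s0 -> s0 -> s0 -> s0 -> s0 -> s2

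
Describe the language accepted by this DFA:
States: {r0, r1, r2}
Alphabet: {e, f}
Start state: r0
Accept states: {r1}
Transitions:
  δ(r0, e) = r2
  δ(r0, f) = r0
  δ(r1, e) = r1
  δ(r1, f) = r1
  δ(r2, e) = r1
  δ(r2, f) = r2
Testing a few strings:
  'eeee' → accept
  'ffe' → reject
  'eee' → accept
  'ee' → accept
State roles: r0=zero e's seen; r1=≥ two e's seen; r2=one e seen
All strings over {e,f} containing at least two e's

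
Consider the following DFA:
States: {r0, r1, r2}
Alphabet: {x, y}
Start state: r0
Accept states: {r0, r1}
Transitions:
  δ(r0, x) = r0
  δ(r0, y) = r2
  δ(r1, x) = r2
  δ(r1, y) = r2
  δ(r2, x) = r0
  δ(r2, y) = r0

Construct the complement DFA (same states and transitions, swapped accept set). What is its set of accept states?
Complement accept states = All states \ Original accept states
= {r0, r1, r2} \ {r0, r1}
{r2}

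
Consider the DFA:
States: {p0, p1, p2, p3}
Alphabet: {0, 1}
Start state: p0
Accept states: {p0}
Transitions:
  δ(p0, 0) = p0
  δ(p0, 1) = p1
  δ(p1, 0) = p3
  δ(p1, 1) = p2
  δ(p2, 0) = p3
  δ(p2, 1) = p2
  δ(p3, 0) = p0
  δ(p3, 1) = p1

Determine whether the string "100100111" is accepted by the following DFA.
Processing string "100100111":
  p0 --1--> p1
  p1 --0--> p3
  p3 --0--> p0
  p0 --1--> p1
  p1 --0--> p3
  p3 --0--> p0
  p0 --1--> p1
  p1 --1--> p2
  p2 --1--> p2
Final state: p2
Accept states: {p0}
No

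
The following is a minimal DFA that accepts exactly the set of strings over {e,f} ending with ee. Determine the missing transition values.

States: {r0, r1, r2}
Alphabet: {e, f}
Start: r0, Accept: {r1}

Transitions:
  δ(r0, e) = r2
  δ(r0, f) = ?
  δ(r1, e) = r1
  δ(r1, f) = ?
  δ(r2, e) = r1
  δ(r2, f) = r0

From the language and accept set, identify what each state tracks — r0: last symbol not e; r1: two trailing e's; r2: one trailing e.
Each missing δ(q, a) is the state matching the new tracked value after reading a.
δ(r0, f) = r0; δ(r1, f) = r0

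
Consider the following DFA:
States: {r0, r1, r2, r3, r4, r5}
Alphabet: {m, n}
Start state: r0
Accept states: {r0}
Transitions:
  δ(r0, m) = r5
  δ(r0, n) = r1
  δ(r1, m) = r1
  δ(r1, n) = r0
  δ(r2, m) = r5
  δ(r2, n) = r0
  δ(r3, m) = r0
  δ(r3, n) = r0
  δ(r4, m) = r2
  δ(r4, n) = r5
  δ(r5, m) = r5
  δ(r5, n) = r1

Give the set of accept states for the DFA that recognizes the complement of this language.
Complement accept states = All states \ Original accept states
= {r0, r1, r2, r3, r4, r5} \ {r0}
{r1, r2, r3, r4, r5}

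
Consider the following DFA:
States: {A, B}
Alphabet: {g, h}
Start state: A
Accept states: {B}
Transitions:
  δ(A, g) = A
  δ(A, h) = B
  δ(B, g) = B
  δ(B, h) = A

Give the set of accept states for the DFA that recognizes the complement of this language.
Complement accept states = All states \ Original accept states
= {A, B} \ {B}
{A}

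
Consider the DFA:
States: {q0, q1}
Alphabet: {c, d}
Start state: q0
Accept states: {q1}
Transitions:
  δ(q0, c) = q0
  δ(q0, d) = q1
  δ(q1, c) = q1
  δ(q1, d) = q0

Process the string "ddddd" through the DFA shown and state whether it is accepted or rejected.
Processing string "ddddd":
  q0 --d--> q1
  q1 --d--> q0
  q0 --d--> q1
  q1 --d--> q0
  q0 --d--> q1
Final state: q1
Accept states: {q1}
Yes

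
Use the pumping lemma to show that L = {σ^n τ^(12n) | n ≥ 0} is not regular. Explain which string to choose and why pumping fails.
Assume L is regular with pumping length p. Idea: pumping the σ-block breaks the 1:12 ratio.
Choose s = σ^p τ^(12p) (length 13p ≥ p). By the pumping lemma, s = xyz with |xy| ≤ p, |y| > 0, so y = σ^k with k ≥ 1. Then xy²z = σ^(p+k) τ^(12p). For this to be in L we would need 12p = 12(p+k), i.e. 12k = 0, contradicting k ≥ 1. So xy²z ∉ L.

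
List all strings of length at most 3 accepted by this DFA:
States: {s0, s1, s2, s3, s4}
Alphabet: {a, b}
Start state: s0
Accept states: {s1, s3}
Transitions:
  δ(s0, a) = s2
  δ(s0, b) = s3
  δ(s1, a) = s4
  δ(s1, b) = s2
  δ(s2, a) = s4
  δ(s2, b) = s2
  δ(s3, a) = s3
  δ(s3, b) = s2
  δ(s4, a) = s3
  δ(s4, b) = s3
b, ba, aaa, aab, baa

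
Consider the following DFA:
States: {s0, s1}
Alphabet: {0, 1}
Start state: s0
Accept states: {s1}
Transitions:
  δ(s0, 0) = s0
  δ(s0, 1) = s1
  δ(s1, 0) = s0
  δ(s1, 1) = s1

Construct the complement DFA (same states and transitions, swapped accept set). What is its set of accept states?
Complement accept states = All states \ Original accept states
= {s0, s1} \ {s1}
{s0}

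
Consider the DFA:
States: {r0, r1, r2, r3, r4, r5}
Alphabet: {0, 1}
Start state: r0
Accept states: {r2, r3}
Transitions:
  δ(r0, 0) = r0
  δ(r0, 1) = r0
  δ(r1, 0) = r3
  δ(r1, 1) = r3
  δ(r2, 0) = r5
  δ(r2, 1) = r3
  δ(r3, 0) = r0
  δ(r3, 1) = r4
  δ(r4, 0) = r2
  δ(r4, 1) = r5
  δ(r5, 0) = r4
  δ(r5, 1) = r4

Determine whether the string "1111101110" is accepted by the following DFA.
Processing string "1111101110":
  r0 --1--> r0
  r0 --1--> r0
  r0 --1--> r0
  r0 --1--> r0
  r0 --1--> r0
  r0 --0--> r0
  r0 --1--> r0
  r0 --1--> r0
  r0 --1--> r0
  r0 --0--> r0
Final state: r0
Accept states: {r2, r3}
No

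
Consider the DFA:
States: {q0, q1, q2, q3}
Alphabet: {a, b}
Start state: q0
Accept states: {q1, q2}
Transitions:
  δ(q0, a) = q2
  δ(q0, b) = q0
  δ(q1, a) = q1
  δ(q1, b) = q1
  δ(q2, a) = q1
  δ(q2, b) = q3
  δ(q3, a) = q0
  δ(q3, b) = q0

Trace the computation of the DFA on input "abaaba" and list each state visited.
read 'a': q0 → q2
  read 'b': q2 → q3
  read 'a': q3 → q0
  read 'a': q0 → q2
  read 'b': q2 → q3
  read 'a': q3 → q0
q0 -> q2 -> q3 -> q0 -> q2 -> q3 -> q0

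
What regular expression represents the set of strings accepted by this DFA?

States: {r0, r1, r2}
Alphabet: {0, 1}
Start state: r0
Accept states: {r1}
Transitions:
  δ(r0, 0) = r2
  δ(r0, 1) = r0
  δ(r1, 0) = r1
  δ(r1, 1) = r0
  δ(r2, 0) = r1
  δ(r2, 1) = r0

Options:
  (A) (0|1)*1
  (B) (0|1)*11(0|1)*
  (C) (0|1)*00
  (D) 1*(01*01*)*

Check each option against the DFA on short strings; one disagreement eliminates an option:
  (A) (0|1)*1: on '1' the DFA goes r0 → r0 and rejects (r0 ∉ Accept), but the regex matches it → eliminate
  (B) (0|1)*11(0|1)*: on '00' the DFA goes r0 → r2 → r1 and accepts (r1 ∈ Accept), but the regex does not match it → eliminate
  (C) (0|1)*00: agrees with the DFA on every string of length ≤ 6
  (D) 1*(01*01*)*: on ε the DFA stays in r0 and rejects (r0 ∉ Accept), but the regex matches it → eliminate
Only (C) is consistent with the DFA.
(C) (0|1)*00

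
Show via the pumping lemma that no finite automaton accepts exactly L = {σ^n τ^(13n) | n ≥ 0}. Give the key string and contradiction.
Assume L is regular with pumping length p. Idea: pumping the σ-block breaks the 1:13 ratio.
Choose s = σ^p τ^(13p) (length 14p ≥ p). By the pumping lemma, s = xyz with |xy| ≤ p, |y| > 0, so y = σ^k with k ≥ 1. Then xy²z = σ^(p+k) τ^(13p). For this to be in L we would need 13p = 13(p+k), i.e. 13k = 0, contradicting k ≥ 1. So xy²z ∉ L.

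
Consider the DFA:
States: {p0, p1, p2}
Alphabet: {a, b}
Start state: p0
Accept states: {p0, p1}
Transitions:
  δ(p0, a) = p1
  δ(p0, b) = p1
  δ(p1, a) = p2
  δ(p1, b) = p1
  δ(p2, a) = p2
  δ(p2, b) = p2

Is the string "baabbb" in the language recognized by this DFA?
Processing string "baabbb":
  p0 --b--> p1
  p1 --a--> p2
  p2 --a--> p2
  p2 --b--> p2
  p2 --b--> p2
  p2 --b--> p2
Final state: p2
Accept states: {p0, p1}
No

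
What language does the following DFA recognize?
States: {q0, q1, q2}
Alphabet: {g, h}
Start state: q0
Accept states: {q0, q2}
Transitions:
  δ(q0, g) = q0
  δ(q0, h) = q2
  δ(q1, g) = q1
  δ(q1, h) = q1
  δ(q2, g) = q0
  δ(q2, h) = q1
Testing a few strings:
  'g' → accept
  'gggh' → accept
  'ghgg' → accept
  'ghhh' → reject
State roles: q0=last symbol not h (ok); q1=saw hh (dead); q2=last symbol h (ok)
All strings over {g,h} with no two consecutive h's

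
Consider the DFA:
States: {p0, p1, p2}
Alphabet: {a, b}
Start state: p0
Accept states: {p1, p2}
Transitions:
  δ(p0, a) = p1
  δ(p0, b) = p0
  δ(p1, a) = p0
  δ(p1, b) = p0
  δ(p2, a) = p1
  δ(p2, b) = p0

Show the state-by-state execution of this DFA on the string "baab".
read 'b': p0 → p0
  read 'a': p0 → p1
  read 'a': p1 → p0
  read 'b': p0 → p0
p0 -> p0 -> p1 -> p0 -> p0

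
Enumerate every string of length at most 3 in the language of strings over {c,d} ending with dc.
dc, cdc, ddc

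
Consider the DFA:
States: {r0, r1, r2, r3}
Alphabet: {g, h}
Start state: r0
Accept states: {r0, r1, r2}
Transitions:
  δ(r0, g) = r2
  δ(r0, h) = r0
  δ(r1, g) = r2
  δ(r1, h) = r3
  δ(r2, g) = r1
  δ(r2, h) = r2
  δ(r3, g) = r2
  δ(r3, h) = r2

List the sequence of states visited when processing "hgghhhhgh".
read 'h': r0 → r0
  read 'g': r0 → r2
  read 'g': r2 → r1
  read 'h': r1 → r3
  read 'h': r3 → r2
  read 'h': r2 → r2
  read 'h': r2 → r2
  read 'g': r2 → r1
  read 'h': r1 → r3
r0 -> r0 -> r2 -> r1 -> r3 -> r2 -> r2 -> r2 -> r1 -> r3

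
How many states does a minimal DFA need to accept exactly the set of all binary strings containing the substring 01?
By Myhill–Nerode, count the distinguishable equivalence classes: 3 classes — one per longest suffix of the input that is a prefix of '01' (lengths 0 through 1), plus an absorbing 'already seen 01' class.
3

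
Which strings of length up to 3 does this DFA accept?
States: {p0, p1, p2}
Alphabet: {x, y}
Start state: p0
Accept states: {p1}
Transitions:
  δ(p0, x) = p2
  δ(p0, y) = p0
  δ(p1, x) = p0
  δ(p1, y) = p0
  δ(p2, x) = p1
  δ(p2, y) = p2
xx, xyx, yxx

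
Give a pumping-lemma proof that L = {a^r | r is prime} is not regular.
Assume L is regular with pumping length p. Idea: pumping by a suitable count produces a composite length.
Let q be a prime with q ≥ p and choose s = a^q ∈ L. By the pumping lemma, s = xyz with |xy| ≤ p, |y| = k ≥ 1. Take i = q+1: |xy^(q+1)z| = q + q·k = q(1+k). Since q ≥ 2 and 1+k ≥ 2, q(1+k) is composite, so xy^(q+1)z ∉ L.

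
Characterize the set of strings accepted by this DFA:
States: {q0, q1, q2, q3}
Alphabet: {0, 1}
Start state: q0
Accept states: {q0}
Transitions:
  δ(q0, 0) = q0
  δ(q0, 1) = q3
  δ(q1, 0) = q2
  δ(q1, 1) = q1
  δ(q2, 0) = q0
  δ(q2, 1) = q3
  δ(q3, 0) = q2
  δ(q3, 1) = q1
Testing a few strings:
  '1101' → reject
  '01' → reject
  '1100' → accept
  '010' → reject
State roles: q0=value ≡ 0 (mod 4); q1=value ≡ 3 (mod 4); q2=value ≡ 2 (mod 4); q3=value ≡ 1 (mod 4)
All binary strings representing a multiple of 4 (read in base 2; leading zeros allowed and ε counts as 0)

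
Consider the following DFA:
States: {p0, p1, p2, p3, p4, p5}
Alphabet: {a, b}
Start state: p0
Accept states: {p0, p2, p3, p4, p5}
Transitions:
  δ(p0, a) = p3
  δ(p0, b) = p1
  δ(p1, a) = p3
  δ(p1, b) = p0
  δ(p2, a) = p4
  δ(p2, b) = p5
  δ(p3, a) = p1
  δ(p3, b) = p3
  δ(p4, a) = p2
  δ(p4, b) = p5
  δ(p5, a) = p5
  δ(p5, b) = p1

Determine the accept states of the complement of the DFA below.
Complement accept states = All states \ Original accept states
= {p0, p1, p2, p3, p4, p5} \ {p0, p2, p3, p4, p5}
{p1}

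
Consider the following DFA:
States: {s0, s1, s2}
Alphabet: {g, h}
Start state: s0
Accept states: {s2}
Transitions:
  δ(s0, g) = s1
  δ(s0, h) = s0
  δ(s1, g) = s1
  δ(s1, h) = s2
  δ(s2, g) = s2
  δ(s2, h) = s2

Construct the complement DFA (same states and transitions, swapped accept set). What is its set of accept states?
Complement accept states = All states \ Original accept states
= {s0, s1, s2} \ {s2}
{s0, s1}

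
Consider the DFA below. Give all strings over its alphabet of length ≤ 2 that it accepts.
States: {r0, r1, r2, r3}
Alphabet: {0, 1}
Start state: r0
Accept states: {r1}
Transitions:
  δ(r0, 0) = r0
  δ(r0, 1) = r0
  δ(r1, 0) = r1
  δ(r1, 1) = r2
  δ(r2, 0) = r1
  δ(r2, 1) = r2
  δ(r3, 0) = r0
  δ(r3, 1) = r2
None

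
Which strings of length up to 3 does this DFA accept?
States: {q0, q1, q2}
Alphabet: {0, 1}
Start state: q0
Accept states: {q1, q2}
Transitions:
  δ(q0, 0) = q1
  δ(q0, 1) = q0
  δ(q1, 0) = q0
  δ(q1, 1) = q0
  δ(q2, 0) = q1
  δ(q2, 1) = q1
0, 10, 000, 010, 110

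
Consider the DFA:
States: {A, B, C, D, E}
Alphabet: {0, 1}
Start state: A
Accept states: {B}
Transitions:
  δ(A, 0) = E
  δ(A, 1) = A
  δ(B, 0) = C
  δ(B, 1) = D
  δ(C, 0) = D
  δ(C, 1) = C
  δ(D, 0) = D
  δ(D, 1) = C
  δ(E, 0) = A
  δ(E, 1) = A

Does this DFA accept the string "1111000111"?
Processing string "1111000111":
  A --1--> A
  A --1--> A
  A --1--> A
  A --1--> A
  A --0--> E
  E --0--> A
  A --0--> E
  E --1--> A
  A --1--> A
  A --1--> A
Final state: A
Accept states: {B}
No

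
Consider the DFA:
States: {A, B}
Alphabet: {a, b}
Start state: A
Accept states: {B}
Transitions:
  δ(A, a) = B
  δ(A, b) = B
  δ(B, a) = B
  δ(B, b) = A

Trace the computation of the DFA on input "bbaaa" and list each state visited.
read 'b': A → B
  read 'b': B → A
  read 'a': A → B
  read 'a': B → B
  read 'a': B → B
A -> B -> A -> B -> B -> B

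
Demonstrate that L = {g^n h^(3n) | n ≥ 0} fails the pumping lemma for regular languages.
Assume L is regular with pumping length p. Idea: pumping the g-block breaks the 1:3 ratio.
Choose s = g^p h^(3p) (length 4p ≥ p). By the pumping lemma, s = xyz with |xy| ≤ p, |y| > 0, so y = g^k with k ≥ 1. Then xy²z = g^(p+k) h^(3p). For this to be in L we would need 3p = 3(p+k), i.e. 3k = 0, contradicting k ≥ 1. So xy²z ∉ L.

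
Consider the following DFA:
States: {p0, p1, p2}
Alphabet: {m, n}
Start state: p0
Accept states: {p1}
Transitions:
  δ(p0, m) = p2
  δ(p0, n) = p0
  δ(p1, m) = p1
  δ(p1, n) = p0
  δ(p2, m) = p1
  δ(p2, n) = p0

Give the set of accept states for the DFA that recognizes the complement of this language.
Complement accept states = All states \ Original accept states
= {p0, p1, p2} \ {p1}
{p0, p2}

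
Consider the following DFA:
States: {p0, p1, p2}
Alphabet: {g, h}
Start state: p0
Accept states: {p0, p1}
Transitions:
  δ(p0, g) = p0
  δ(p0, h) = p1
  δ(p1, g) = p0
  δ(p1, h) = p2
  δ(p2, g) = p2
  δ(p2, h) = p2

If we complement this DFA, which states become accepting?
Complement accept states = All states \ Original accept states
= {p0, p1, p2} \ {p0, p1}
{p2}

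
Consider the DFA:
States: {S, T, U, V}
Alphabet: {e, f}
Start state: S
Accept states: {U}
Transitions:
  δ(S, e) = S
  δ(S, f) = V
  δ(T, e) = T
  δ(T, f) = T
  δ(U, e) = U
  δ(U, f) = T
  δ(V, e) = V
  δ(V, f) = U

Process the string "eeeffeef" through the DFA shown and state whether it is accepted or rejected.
Processing string "eeeffeef":
  S --e--> S
  S --e--> S
  S --e--> S
  S --f--> V
  V --f--> U
  U --e--> U
  U --e--> U
  U --f--> T
Final state: T
Accept states: {U}
No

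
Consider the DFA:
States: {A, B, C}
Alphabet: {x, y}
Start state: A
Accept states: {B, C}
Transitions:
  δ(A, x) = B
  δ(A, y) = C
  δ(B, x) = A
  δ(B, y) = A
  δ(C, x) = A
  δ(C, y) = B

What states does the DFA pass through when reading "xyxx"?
read 'x': A → B
  read 'y': B → A
  read 'x': A → B
  read 'x': B → A
A -> B -> A -> B -> A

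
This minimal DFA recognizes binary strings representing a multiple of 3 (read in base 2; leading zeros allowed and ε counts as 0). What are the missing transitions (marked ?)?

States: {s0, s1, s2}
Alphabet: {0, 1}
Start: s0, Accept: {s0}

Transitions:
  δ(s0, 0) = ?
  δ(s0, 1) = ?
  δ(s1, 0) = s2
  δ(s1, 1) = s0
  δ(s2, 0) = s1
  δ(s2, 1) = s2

From the language and accept set, identify what each state tracks — s0: value ≡ 0 (mod 3); s1: value ≡ 1 (mod 3); s2: value ≡ 2 (mod 3).
Each missing δ(q, a) is the state matching the new tracked value after reading a.
δ(s0, 0) = s0; δ(s0, 1) = s1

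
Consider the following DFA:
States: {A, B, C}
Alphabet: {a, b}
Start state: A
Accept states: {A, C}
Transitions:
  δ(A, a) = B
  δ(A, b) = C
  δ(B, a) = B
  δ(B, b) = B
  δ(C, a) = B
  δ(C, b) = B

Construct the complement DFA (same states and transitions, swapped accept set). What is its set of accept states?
Complement accept states = All states \ Original accept states
= {A, B, C} \ {A, C}
{B}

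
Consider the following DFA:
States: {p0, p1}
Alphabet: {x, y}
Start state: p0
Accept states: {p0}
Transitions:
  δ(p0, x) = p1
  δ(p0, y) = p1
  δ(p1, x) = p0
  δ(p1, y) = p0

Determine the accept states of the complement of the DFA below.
Complement accept states = All states \ Original accept states
= {p0, p1} \ {p0}
{p1}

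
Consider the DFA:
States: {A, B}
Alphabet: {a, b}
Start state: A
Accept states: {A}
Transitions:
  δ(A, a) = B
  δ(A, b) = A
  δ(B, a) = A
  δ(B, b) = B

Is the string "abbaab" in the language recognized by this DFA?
Processing string "abbaab":
  A --a--> B
  B --b--> B
  B --b--> B
  B --a--> A
  A --a--> B
  B --b--> B
Final state: B
Accept states: {A}
No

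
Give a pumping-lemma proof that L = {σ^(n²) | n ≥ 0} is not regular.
Assume L is regular with pumping length p. Idea: pumping adds a fixed amount, but gaps between consecutive squares grow.
Choose s = σ^(p²) (length p² ≥ p). By the pumping lemma, s = xyz with |xy| ≤ p, |y| > 0, so |y| = k with 1 ≤ k ≤ p. Then |xy²z| = p²+k. Since p² < p²+k ≤ p²+p < (p+1)², the length p²+k lies strictly between consecutive squares, so it is not a perfect square and xy²z ∉ L.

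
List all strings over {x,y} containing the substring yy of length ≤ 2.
yy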